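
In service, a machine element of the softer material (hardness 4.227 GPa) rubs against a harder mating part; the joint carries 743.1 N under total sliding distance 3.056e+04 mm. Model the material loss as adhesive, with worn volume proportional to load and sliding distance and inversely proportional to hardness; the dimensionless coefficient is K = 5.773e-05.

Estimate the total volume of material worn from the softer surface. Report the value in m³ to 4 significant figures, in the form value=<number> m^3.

Shown intermediates are rounded; all arithmetic maintains full float precision, and one last rounding: 4 significant digits.
Convert: Path length L = 3.056e+04 mm = 30.56 m.
Convert: Hardness H = 4.227 GPa = 4.227e+09 Pa.
In SI base units: W = 743.1 N, H = 4.227e+09 Pa, K = 5.773e-05.
Archard volume V = K·W·L/H = 5.773e-05 · 743.1 · 30.56 / 4.227e+09 = 3.101e-10 m³.

value=3.101e-10 m^3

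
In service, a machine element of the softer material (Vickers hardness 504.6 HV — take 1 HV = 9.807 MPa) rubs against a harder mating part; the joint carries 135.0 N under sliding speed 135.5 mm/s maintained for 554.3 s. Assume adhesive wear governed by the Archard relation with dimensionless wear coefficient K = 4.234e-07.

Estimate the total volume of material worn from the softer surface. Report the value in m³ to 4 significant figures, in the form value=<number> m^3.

value=8.675e-13 m^3

Each operation carries exact precision; quoted intermediates are rounded — rounded once at the end: four significant digits.
Convert: Sliding speed v = 135.5 mm/s = 0.1355 m/s. Path length L = v·t = 0.1355 m/s × 554.3 s = 75.11 m.
Convert: Hardness H = 504.6 HV × 9.807 MPa/HV = 4949 MPa = 4.949e+09 Pa.
Collected in SI base units: W = 135.0 N, H = 4.949e+09 Pa, K = 4.234e-07.
Worn volume V = K·W·L/H = 4.234e-07 · 135.0 · 75.11 / 4.949e+09 = 8.675e-13 m³.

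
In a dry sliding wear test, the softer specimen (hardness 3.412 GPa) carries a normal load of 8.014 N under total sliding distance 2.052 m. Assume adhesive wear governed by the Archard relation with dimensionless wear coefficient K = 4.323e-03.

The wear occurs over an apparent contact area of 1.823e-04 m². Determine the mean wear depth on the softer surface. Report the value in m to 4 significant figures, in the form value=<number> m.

Each operation holds full float precision — intermediate values are shown rounded; rounded once at the end: 4 significant figures.
Convert: Hardness H = 3.412 GPa = 3.412e+09 Pa.
Working in SI base units: W = 8.014 N, H = 3.412e+09 Pa, K = 4.323e-03.
Archard relation: V = K·W·L/H = 4.323e-03 · 8.014 · 2.052 / 3.412e+09 = 2.084e-11 m³.
Depth of wear h = V/A = 2.084e-11 / 1.823e-04 = 1.143e-07 m.

value=1.143e-07 m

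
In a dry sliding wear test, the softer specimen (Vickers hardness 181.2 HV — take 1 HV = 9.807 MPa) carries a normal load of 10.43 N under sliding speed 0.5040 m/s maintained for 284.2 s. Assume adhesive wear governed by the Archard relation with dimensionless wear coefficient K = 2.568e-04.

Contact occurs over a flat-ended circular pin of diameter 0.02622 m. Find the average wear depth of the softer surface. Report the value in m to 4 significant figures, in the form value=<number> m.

value=3.998e-07 m

Each operation maintains full float precision; the intermediates appear rounded. Rounded just once, at four significant figures.
Distance L = v·t = 0.5040 m/s × 284.2 s = 143.2 m.
Hardness H = 181.2 HV × 9.807 MPa/HV = 1777 MPa = 1.777e+09 Pa.
Contact area A = π·d²/4 = π·(0.02622 m)²/4 = 5.400e-04 m².
Collected in SI base units: W = 10.43 N, H = 1.777e+09 Pa, K = 2.568e-04.
By Archard's law, V = K·W·L/H = 2.568e-04 · 10.43 · 143.2 / 1.777e+09 = 2.159e-10 m³.
Depth of wear h = V/A = 2.159e-10 / 5.400e-04 = 3.998e-07 m.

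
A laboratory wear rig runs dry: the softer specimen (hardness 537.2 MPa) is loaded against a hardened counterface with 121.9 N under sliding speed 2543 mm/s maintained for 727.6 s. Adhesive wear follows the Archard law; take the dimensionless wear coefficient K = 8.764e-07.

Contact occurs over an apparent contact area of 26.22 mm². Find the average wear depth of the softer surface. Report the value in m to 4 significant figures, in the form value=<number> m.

Every step carries full precision — the intermediates appear rounded; one last rounding: four significant figures.
Sliding speed v = 2543 mm/s = 2.543 m/s. Distance covered L = v·t = 2.543 m/s × 727.6 s = 1850 m.
Hardness H = 537.2 MPa = 5.372e+08 Pa.
Contact area A = 26.22 mm² = 2.622e-05 m².
Restated in SI base units: W = 121.9 N, H = 5.372e+08 Pa, K = 8.764e-07.
By Archard's law, V = K·W·L/H = 8.764e-07 · 121.9 · 1850 / 5.372e+08 = 3.680e-10 m³.
Mean wear depth h = V/A = 3.680e-10 / 2.622e-05 = 1.403e-05 m.

value=1.403e-05 m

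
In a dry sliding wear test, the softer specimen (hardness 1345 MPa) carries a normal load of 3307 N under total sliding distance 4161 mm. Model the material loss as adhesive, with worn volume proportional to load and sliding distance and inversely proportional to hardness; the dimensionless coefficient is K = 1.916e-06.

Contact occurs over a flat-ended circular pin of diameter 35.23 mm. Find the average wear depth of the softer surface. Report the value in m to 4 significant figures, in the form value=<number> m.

The intermediates are shown rounded — every step carries full precision. Rounded just once to 4 significant digits.
Convert: Total distance L = 4161 mm = 4.161 m.
Convert: Hardness H = 1345 MPa = 1.345e+09 Pa.
Convert: Pin diameter d = 35.23 mm = 0.03523 m. Contact area A = π·d²/4 = π·(0.03523 m)²/4 = 9.748e-04 m².
In SI base units, W = 3307 N, H = 1.345e+09 Pa, K = 1.916e-06.
By Archard's law, V = K·W·L/H = 1.916e-06 · 3307 · 4.161 / 1.345e+09 = 1.960e-11 m³.
Mean wear depth h = V/A = 1.960e-11 / 9.748e-04 = 2.011e-08 m.

value=2.011e-08 m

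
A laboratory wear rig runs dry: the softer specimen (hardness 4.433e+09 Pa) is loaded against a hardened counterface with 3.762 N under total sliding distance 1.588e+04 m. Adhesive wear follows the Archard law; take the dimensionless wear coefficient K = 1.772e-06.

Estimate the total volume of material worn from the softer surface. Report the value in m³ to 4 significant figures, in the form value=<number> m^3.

Every step maintains full precision, and printed values are rounded, and one final rounding, at 4 significant digits.
Restated in SI base units: W = 3.762 N, H = 4.433e+09 Pa, K = 1.772e-06.
Wear volume V = K·W·L/H = 1.772e-06 · 3.762 · 1.588e+04 / 4.433e+09 = 2.388e-11 m³.

value=2.388e-11 m^3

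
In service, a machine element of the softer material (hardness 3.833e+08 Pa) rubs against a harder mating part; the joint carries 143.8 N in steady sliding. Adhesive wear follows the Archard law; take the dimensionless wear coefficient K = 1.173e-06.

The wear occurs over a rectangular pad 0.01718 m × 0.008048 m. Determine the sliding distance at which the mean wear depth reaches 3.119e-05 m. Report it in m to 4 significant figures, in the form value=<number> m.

Intermediate values are shown rounded — all working math holds exact precision, and rounded once at the end to four significant digits.
Convert: Contact area A = 0.01718 m × 0.008048 m = 1.383e-04 m².
In SI base units, W = 143.8 N, H = 3.833e+08 Pa, K = 1.173e-06.
Wearable volume V_lim = h_lim·A = 3.119e-05 · 1.383e-04 = 4.312e-09 m³.
So the life L = V_lim·H/(K·W) = 4.312e-09 · 3.833e+08 / (1.173e-06 · 143.8) = 9800 m.

value=9800 m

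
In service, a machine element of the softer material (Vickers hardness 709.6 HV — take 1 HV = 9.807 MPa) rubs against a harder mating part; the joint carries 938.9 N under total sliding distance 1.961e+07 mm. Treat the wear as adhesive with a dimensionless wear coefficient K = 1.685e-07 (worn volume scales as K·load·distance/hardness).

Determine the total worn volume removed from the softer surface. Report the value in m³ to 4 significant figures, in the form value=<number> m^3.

Intermediates are printed rounded. All working math maintains exact precision. Rounded just once: 4 significant digits.
Sliding distance L = 1.961e+07 mm = 1.961e+04 m.
Hardness H = 709.6 HV × 9.807 MPa/HV = 6959 MPa = 6.959e+09 Pa.
Working in SI base units: W = 938.9 N, H = 6.959e+09 Pa, K = 1.685e-07.
By Archard's law, V = K·W·L/H = 1.685e-07 · 938.9 · 1.961e+04 / 6.959e+09 = 4.458e-10 m³.

value=4.458e-10 m^3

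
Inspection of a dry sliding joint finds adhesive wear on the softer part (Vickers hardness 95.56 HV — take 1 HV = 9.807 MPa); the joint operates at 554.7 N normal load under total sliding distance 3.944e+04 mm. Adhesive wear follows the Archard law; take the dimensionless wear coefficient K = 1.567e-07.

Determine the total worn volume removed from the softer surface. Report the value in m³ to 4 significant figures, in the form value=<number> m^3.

value=3.658e-12 m^3

All working math keeps exact precision. Intermediates appear rounded, and one final rounding to four significant digits.
Convert: Path length L = 3.944e+04 mm = 39.44 m.
Convert: Hardness H = 95.56 HV × 9.807 MPa/HV = 937.2 MPa = 9.372e+08 Pa.
SI base units throughout: W = 554.7 N, H = 9.372e+08 Pa, K = 1.567e-07.
Archard relation: V = K·W·L/H = 1.567e-07 · 554.7 · 39.44 / 9.372e+08 = 3.658e-12 m³.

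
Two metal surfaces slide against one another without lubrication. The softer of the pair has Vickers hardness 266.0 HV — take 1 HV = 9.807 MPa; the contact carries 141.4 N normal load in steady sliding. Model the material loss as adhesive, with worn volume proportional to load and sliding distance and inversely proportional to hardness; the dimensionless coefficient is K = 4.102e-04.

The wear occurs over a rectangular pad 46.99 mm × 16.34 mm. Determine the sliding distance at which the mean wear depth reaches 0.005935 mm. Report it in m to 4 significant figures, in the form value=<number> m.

Every step holds exact precision; the intermediates are displayed rounded. Rounded once at the end: 4 significant figures.
Convert: Hardness H = 266.0 HV × 9.807 MPa/HV = 2609 MPa = 2.609e+09 Pa.
Convert: Pad sides 46.99 mm × 16.34 mm = 0.04699 m × 0.01634 m. Contact area A = 0.04699 m × 0.01634 m = 7.678e-04 m².
Convert: Depth limit h_lim = 0.005935 mm = 5.935e-06 m.
SI base units throughout: W = 141.4 N, H = 2.609e+09 Pa, K = 4.102e-04.
At the depth limit, V_lim = h_lim·A = 5.935e-06 · 7.678e-04 = 4.557e-09 m³.
Life L = V_lim·H/(K·W) = 4.557e-09 · 2.609e+09 / (4.102e-04 · 141.4) = 205.0 m.

value=205.0 m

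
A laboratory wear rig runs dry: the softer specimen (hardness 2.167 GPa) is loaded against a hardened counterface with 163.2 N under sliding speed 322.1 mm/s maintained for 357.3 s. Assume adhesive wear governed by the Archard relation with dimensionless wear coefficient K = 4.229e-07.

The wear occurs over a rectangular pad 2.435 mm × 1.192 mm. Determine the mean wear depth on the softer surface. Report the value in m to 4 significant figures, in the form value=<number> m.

value=1.263e-06 m

All working math carries full float precision; intermediates are printed rounded, and one last rounding: 4 significant figures.
Convert: Sliding speed v = 322.1 mm/s = 0.3221 m/s. Total distance L = v·t = 0.3221 m/s × 357.3 s = 115.1 m.
Convert: Hardness H = 2.167 GPa = 2.167e+09 Pa.
Convert: Pad sides 2.435 mm × 1.192 mm = 0.002435 m × 0.001192 m. Contact area A = 0.002435 m × 0.001192 m = 2.903e-06 m².
Collected in SI base units: W = 163.2 N, H = 2.167e+09 Pa, K = 4.229e-07.
Archard relation: V = K·W·L/H = 4.229e-07 · 163.2 · 115.1 / 2.167e+09 = 3.665e-12 m³.
Mean depth h = V/A = 3.665e-12 / 2.903e-06 = 1.263e-06 m.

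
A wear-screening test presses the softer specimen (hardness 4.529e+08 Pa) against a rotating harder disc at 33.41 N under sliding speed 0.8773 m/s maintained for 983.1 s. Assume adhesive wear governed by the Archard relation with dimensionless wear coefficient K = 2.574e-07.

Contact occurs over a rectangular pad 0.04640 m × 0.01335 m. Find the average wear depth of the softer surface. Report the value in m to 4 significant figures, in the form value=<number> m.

value=2.644e-08 m

Each operation runs at full float precision, and displayed values are rounded. Rounded just once to four significant digits.
Total distance L = v·t = 0.8773 m/s × 983.1 s = 862.5 m.
Contact area A = 0.04640 m × 0.01335 m = 6.194e-04 m².
As SI base values: W = 33.41 N, H = 4.529e+08 Pa, K = 2.574e-07.
The Archard volume V = K·W·L/H = 2.574e-07 · 33.41 · 862.5 / 4.529e+08 = 1.638e-11 m³.
Mean wear depth h = V/A = 1.638e-11 / 6.194e-04 = 2.644e-08 m.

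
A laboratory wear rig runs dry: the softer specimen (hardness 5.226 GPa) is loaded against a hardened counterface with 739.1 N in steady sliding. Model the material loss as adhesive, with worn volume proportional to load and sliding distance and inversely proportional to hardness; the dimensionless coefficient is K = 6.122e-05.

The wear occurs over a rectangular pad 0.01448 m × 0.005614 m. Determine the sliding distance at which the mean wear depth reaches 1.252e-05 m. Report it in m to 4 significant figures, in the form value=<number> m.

The algebra maintains exact precision — quoted intermediates are rounded; one final rounding, at 4 significant figures.
Convert: Hardness H = 5.226 GPa = 5.226e+09 Pa.
Convert: Contact area A = 0.01448 m × 0.005614 m = 8.129e-05 m².
In SI base units: W = 739.1 N, H = 5.226e+09 Pa, K = 6.122e-05.
Permissible volume V_lim = h_lim·A = 1.252e-05 · 8.129e-05 = 1.018e-09 m³.
Inverting, life L = V_lim·H/(K·W) = 1.018e-09 · 5.226e+09 / (6.122e-05 · 739.1) = 117.5 m.

value=117.5 m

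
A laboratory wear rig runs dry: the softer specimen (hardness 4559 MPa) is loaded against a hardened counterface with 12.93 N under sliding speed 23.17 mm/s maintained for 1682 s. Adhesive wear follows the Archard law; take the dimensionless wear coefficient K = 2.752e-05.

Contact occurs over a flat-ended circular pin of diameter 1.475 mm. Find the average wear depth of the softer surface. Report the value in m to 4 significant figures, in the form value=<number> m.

The intermediates appear rounded, and each operation maintains exact precision. Rounded once at the end: four significant figures.
Sliding speed v = 23.17 mm/s = 0.02317 m/s. Path length L = v·t = 0.02317 m/s × 1682 s = 38.97 m.
Hardness H = 4559 MPa = 4.559e+09 Pa.
Pin diameter d = 1.475 mm = 0.001475 m. Contact area A = π·d²/4 = π·(0.001475 m)²/4 = 1.709e-06 m².
As SI base values: W = 12.93 N, H = 4.559e+09 Pa, K = 2.752e-05.
Archard relation: V = K·W·L/H = 2.752e-05 · 12.93 · 38.97 / 4.559e+09 = 3.042e-12 m³.
Average depth h = V/A = 3.042e-12 / 1.709e-06 = 1.780e-06 m.

value=1.780e-06 m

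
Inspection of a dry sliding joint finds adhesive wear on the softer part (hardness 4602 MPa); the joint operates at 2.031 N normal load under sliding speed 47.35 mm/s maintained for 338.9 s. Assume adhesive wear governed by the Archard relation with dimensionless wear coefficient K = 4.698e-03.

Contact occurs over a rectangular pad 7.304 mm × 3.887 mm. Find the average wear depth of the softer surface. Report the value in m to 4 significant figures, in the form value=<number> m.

value=1.172e-06 m

The intermediates are shown rounded; every step runs at full precision. Rounded just once to 4 significant digits.
Convert: Sliding speed v = 47.35 mm/s = 0.04735 m/s. Distance covered L = v·t = 0.04735 m/s × 338.9 s = 16.05 m.
Convert: Hardness H = 4602 MPa = 4.602e+09 Pa.
Convert: Pad sides 7.304 mm × 3.887 mm = 0.007304 m × 0.003887 m. Contact area A = 0.007304 m × 0.003887 m = 2.839e-05 m².
Restated in SI base units: W = 2.031 N, H = 4.602e+09 Pa, K = 4.698e-03.
Wear volume V = K·W·L/H = 4.698e-03 · 2.031 · 16.05 / 4.602e+09 = 3.327e-11 m³.
Average depth h = V/A = 3.327e-11 / 2.839e-05 = 1.172e-06 m.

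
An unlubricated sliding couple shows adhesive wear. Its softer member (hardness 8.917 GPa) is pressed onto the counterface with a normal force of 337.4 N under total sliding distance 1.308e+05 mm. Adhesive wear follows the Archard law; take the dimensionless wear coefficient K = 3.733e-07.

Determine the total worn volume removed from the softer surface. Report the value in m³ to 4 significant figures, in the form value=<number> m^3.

Each operation carries full precision, and the intermediates are displayed rounded, and one final rounding to four significant figures.
Distance covered L = 1.308e+05 mm = 130.8 m.
Hardness H = 8.917 GPa = 8.917e+09 Pa.
In SI base units: W = 337.4 N, H = 8.917e+09 Pa, K = 3.733e-07.
Wear volume V = K·W·L/H = 3.733e-07 · 337.4 · 130.8 / 8.917e+09 = 1.848e-12 m³.

value=1.848e-12 m^3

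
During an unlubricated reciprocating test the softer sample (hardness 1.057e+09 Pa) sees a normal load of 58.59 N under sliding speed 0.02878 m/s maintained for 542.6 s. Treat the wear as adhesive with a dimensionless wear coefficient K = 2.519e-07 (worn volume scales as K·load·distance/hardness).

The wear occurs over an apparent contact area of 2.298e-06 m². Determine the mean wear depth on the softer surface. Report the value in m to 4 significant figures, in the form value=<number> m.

The algebra runs at exact precision, and intermediates are displayed rounded; one final rounding: 4 significant digits.
Distance L = v·t = 0.02878 m/s × 542.6 s = 15.62 m.
In SI base units, W = 58.59 N, H = 1.057e+09 Pa, K = 2.519e-07.
Wear volume V = K·W·L/H = 2.519e-07 · 58.59 · 15.62 / 1.057e+09 = 2.180e-13 m³.
Depth of wear h = V/A = 2.180e-13 / 2.298e-06 = 9.488e-08 m.

value=9.488e-08 m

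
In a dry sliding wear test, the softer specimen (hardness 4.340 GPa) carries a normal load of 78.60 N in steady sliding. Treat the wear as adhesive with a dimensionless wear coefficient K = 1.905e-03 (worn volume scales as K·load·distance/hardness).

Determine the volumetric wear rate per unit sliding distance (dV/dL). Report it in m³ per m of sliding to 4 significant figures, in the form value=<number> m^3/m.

All arithmetic holds exact precision — intermediate values appear rounded, and rounded once at the end to four significant digits.
Convert: Hardness H = 4.340 GPa = 4.340e+09 Pa.
In SI base units, W = 78.60 N, H = 4.340e+09 Pa, K = 1.905e-03.
The wear rate dV/dL = K·W/H — distance-free: 1.905e-03 · 78.60 / 4.340e+09 = 3.450e-11 m³/m.

value=3.450e-11 m^3/m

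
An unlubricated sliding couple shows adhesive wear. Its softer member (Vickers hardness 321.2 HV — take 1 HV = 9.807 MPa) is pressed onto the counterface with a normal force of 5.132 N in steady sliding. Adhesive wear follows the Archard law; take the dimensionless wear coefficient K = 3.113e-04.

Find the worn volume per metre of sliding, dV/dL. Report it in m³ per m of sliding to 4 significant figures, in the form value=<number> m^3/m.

All arithmetic maintains exact precision. Intermediate values are shown rounded, and rounded just once: 4 significant digits.
Hardness H = 321.2 HV × 9.807 MPa/HV = 3150 MPa = 3.150e+09 Pa.
Restated in SI base units: W = 5.132 N, H = 3.150e+09 Pa, K = 3.113e-04.
The wear rate dV/dL = K·W/H, so: 3.113e-04 · 5.132 / 3.150e+09 = 5.072e-13 m³/m.

value=5.072e-13 m^3/m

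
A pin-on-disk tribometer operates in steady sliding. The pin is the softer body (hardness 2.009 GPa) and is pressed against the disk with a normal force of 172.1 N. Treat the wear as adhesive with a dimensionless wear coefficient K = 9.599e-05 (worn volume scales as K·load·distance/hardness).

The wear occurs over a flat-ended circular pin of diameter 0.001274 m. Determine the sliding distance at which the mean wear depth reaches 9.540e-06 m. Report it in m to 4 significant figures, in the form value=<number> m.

Displayed values are rounded. All working math holds full float precision — a lone final rounding to 4 significant digits.
Hardness H = 2.009 GPa = 2.009e+09 Pa.
Contact area A = π·d²/4 = π·(0.001274 m)²/4 = 1.275e-06 m².
As SI base values: W = 172.1 N, H = 2.009e+09 Pa, K = 9.599e-05.
Allowed volume V_lim = h_lim·A = 9.540e-06 · 1.275e-06 = 1.216e-11 m³.
So the life L = V_lim·H/(K·W) = 1.216e-11 · 2.009e+09 / (9.599e-05 · 172.1) = 1.479 m.

value=1.479 m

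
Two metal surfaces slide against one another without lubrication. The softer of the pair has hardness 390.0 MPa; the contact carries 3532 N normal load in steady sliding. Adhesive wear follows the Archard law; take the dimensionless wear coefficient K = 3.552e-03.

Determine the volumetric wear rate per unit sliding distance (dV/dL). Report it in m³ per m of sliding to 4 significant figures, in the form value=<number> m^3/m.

value=3.217e-08 m^3/m

Intermediate values appear rounded — every step runs at full float precision, and a single final rounding, at four significant figures.
Convert: Hardness H = 390.0 MPa = 3.900e+08 Pa.
Collected in SI base units: W = 3532 N, H = 3.900e+08 Pa, K = 3.552e-03.
Rate of wear dV/dL = K·W/H, so: 3.552e-03 · 3532 / 3.900e+08 = 3.217e-08 m³/m.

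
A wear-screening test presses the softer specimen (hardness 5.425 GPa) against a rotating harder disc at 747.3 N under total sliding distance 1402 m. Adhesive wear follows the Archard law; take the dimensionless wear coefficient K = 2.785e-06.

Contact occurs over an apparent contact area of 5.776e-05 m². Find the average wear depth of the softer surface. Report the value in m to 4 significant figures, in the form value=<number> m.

value=9.312e-06 m

Intermediates appear rounded — the algebra holds full float precision — one last rounding: 4 significant figures.
Hardness H = 5.425 GPa = 5.425e+09 Pa.
Restated in SI base units: W = 747.3 N, H = 5.425e+09 Pa, K = 2.785e-06.
Worn volume V = K·W·L/H = 2.785e-06 · 747.3 · 1402 / 5.425e+09 = 5.379e-10 m³.
Average depth h = V/A = 5.379e-10 / 5.776e-05 = 9.312e-06 m.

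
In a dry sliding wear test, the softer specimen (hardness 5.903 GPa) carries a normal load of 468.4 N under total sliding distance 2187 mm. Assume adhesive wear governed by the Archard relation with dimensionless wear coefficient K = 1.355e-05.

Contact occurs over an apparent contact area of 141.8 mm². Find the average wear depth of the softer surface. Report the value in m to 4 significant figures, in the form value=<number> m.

Intermediates are displayed rounded; each operation maintains exact precision; one last rounding, at 4 significant digits.
Convert: Path length L = 2187 mm = 2.187 m.
Convert: Hardness H = 5.903 GPa = 5.903e+09 Pa.
Convert: Contact area A = 141.8 mm² = 1.418e-04 m².
In SI base units: W = 468.4 N, H = 5.903e+09 Pa, K = 1.355e-05.
Volume removed: V = K·W·L/H = 1.355e-05 · 468.4 · 2.187 / 5.903e+09 = 2.351e-12 m³.
Mean wear depth h = V/A = 2.351e-12 / 1.418e-04 = 1.658e-08 m.

value=1.658e-08 m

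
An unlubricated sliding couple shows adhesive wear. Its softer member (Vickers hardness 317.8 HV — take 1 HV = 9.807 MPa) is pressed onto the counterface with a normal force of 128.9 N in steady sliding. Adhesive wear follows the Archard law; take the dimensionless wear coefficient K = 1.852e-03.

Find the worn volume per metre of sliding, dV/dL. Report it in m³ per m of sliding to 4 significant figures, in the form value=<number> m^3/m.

value=7.660e-11 m^3/m

The intermediates are printed rounded. Every step carries exact precision, and rounded once at the end: 4 significant figures.
Hardness H = 317.8 HV × 9.807 MPa/HV = 3117 MPa = 3.117e+09 Pa.
In SI base units: W = 128.9 N, H = 3.117e+09 Pa, K = 1.852e-03.
Sliding wear rate dV/dL = K·W/H, per unit distance: 1.852e-03 · 128.9 / 3.117e+09 = 7.660e-11 m³/m.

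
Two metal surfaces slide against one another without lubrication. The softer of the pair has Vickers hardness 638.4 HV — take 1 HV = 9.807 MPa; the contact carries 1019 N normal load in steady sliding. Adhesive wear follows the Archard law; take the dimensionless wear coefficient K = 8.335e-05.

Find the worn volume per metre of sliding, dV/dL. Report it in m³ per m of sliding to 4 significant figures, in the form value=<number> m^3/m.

value=1.357e-11 m^3/m

Intermediates are printed rounded, and every step runs at full precision. Rounded just once, at 4 significant digits.
Hardness H = 638.4 HV × 9.807 MPa/HV = 6261 MPa = 6.261e+09 Pa.
In SI base units: W = 1019 N, H = 6.261e+09 Pa, K = 8.335e-05.
Rate of wear dV/dL = K·W/H (no L dependence): 8.335e-05 · 1019 / 6.261e+09 = 1.357e-11 m³/m.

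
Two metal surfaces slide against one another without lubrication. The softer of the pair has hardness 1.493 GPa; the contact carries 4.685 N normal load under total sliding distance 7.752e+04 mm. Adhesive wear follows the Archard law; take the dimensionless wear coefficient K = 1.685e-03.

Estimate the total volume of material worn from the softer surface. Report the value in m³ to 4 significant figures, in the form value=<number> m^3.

Intermediates are displayed rounded; all arithmetic runs at full float precision. Rounded just once, at four significant digits.
Distance L = 7.752e+04 mm = 77.52 m.
Hardness H = 1.493 GPa = 1.493e+09 Pa.
In SI base units: W = 4.685 N, H = 1.493e+09 Pa, K = 1.685e-03.
Archard relation: V = K·W·L/H = 1.685e-03 · 4.685 · 77.52 / 1.493e+09 = 4.099e-10 m³.

value=4.099e-10 m^3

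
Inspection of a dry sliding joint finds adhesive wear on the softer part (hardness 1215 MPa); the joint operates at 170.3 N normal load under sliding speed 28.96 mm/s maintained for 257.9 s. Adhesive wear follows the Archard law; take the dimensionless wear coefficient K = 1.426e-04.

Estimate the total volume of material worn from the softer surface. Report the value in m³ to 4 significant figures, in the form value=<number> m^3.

value=1.493e-10 m^3

Intermediate values are shown rounded; all working math maintains full float precision — one final rounding, at 4 significant digits.
Sliding speed v = 28.96 mm/s = 0.02896 m/s. Distance L = v·t = 0.02896 m/s × 257.9 s = 7.469 m.
Hardness H = 1215 MPa = 1.215e+09 Pa.
In SI base units, W = 170.3 N, H = 1.215e+09 Pa, K = 1.426e-04.
Archard relation: V = K·W·L/H = 1.426e-04 · 170.3 · 7.469 / 1.215e+09 = 1.493e-10 m³.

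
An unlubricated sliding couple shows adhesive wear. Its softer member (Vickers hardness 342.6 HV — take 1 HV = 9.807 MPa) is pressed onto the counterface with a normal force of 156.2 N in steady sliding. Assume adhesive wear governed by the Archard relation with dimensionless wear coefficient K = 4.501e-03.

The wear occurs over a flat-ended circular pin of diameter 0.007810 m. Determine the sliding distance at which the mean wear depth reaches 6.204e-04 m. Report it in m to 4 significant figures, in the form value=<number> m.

Each operation runs at exact precision — intermediates are shown rounded, and rounded just once: 4 significant digits.
Convert: Hardness H = 342.6 HV × 9.807 MPa/HV = 3360 MPa = 3.360e+09 Pa.
Convert: Contact area A = π·d²/4 = π·(0.007810 m)²/4 = 4.791e-05 m².
Restated in SI base units: W = 156.2 N, H = 3.360e+09 Pa, K = 4.501e-03.
Wearable volume V_lim = h_lim·A = 6.204e-04 · 4.791e-05 = 2.972e-08 m³.
Inverting, life L = V_lim·H/(K·W) = 2.972e-08 · 3.360e+09 / (4.501e-03 · 156.2) = 142.0 m.

value=142.0 m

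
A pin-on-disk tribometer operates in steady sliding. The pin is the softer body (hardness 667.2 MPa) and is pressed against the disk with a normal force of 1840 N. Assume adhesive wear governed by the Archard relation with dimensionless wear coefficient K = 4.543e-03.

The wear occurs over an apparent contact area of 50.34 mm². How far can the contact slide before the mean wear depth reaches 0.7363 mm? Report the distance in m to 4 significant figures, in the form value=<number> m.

All working math carries full float precision. Shown intermediates are rounded; a lone final rounding, at 4 significant digits.
Hardness H = 667.2 MPa = 6.672e+08 Pa.
Contact area A = 50.34 mm² = 5.034e-05 m².
Depth limit h_lim = 0.7363 mm = 7.363e-04 m.
In SI base units: W = 1840 N, H = 6.672e+08 Pa, K = 4.543e-03.
Limit volume V_lim = h_lim·A = 7.363e-04 · 5.034e-05 = 3.707e-08 m³.
Inverting, life L = V_lim·H/(K·W) = 3.707e-08 · 6.672e+08 / (4.543e-03 · 1840) = 2.958 m.

value=2.958 m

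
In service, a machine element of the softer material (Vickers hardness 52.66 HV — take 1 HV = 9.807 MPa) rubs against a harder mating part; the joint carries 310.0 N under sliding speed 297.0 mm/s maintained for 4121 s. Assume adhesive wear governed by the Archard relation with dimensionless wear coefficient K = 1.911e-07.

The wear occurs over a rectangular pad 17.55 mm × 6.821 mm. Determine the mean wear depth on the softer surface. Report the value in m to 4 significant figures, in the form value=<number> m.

value=1.173e-06 m

Every step maintains exact precision; the intermediates are displayed rounded; rounded just once to four significant figures.
Sliding speed v = 297.0 mm/s = 0.2970 m/s. Distance L = v·t = 0.2970 m/s × 4121 s = 1224 m.
Hardness H = 52.66 HV × 9.807 MPa/HV = 516.4 MPa = 5.164e+08 Pa.
Pad sides 17.55 mm × 6.821 mm = 0.01755 m × 0.006821 m. Contact area A = 0.01755 m × 0.006821 m = 1.197e-04 m².
As SI base values: W = 310.0 N, H = 5.164e+08 Pa, K = 1.911e-07.
Apply Archard: V = K·W·L/H = 1.911e-07 · 310.0 · 1224 / 5.164e+08 = 1.404e-10 m³.
Average depth h = V/A = 1.404e-10 / 1.197e-04 = 1.173e-06 m.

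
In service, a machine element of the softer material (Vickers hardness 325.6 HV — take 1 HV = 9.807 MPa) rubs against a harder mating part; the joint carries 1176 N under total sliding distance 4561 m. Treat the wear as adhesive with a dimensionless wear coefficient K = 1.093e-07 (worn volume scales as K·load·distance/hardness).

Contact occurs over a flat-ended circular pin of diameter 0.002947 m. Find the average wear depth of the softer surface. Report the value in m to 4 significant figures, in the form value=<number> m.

value=2.692e-05 m

Intermediate values appear rounded, and the algebra keeps full float precision, and a lone final rounding to four significant figures.
Convert: Hardness H = 325.6 HV × 9.807 MPa/HV = 3193 MPa = 3.193e+09 Pa.
Convert: Contact area A = π·d²/4 = π·(0.002947 m)²/4 = 6.821e-06 m².
Working in SI base units: W = 1176 N, H = 3.193e+09 Pa, K = 1.093e-07.
Archard relation: V = K·W·L/H = 1.093e-07 · 1176 · 4561 / 3.193e+09 = 1.836e-10 m³.
Average depth h = V/A = 1.836e-10 / 6.821e-06 = 2.692e-05 m.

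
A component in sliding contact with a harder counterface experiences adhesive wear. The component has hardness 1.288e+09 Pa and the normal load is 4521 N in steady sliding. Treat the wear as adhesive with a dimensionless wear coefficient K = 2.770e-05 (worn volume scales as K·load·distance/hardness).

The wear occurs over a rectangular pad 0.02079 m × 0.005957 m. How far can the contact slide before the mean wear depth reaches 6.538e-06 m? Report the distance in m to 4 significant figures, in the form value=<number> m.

Intermediate values are shown rounded, and all arithmetic keeps exact precision. Rounded once at the end: 4 significant figures.
Contact area A = 0.02079 m × 0.005957 m = 1.238e-04 m².
Restated in SI base units: W = 4521 N, H = 1.288e+09 Pa, K = 2.770e-05.
Permissible volume V_lim = h_lim·A = 6.538e-06 · 1.238e-04 = 8.097e-10 m³.
So the life L = V_lim·H/(K·W) = 8.097e-10 · 1.288e+09 / (2.770e-05 · 4521) = 8.328 m.

value=8.328 m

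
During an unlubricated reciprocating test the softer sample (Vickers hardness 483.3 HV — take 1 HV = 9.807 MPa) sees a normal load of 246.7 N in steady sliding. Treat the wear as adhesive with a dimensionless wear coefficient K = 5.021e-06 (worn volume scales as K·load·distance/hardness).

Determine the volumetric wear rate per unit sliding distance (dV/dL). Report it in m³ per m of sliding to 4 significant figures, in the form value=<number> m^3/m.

Intermediates are shown rounded, and the computation holds full float precision; a single final rounding to 4 significant digits.
Hardness H = 483.3 HV × 9.807 MPa/HV = 4740 MPa = 4.740e+09 Pa.
Restated in SI base units: W = 246.7 N, H = 4.740e+09 Pa, K = 5.021e-06.
Volumetric rate dV/dL = K·W/H, per unit distance: 5.021e-06 · 246.7 / 4.740e+09 = 2.613e-13 m³/m.

value=2.613e-13 m^3/m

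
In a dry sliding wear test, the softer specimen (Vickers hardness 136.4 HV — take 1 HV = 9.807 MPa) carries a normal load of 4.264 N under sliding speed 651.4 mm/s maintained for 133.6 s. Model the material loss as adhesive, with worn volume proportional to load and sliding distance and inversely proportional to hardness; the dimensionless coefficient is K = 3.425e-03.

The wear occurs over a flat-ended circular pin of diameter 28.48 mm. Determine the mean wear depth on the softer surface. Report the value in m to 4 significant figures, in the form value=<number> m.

value=1.491e-06 m

Quoted intermediates are rounded, and every step holds exact precision. Rounded once at the end to 4 significant figures.
Convert: Sliding speed v = 651.4 mm/s = 0.6514 m/s. Sliding distance L = v·t = 0.6514 m/s × 133.6 s = 87.03 m.
Convert: Hardness H = 136.4 HV × 9.807 MPa/HV = 1338 MPa = 1.338e+09 Pa.
Convert: Pin diameter d = 28.48 mm = 0.02848 m. Contact area A = π·d²/4 = π·(0.02848 m)²/4 = 6.370e-04 m².
Expressed in SI base units: W = 4.264 N, H = 1.338e+09 Pa, K = 3.425e-03.
Apply Archard: V = K·W·L/H = 3.425e-03 · 4.264 · 87.03 / 1.338e+09 = 9.501e-10 m³.
Average depth h = V/A = 9.501e-10 / 6.370e-04 = 1.491e-06 m.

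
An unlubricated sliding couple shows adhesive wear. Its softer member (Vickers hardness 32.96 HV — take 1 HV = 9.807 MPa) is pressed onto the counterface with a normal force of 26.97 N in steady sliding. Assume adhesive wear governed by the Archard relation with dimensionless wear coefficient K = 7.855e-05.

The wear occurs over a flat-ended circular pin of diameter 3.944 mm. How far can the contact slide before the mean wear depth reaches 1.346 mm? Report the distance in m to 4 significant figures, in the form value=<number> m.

value=2509 m

Displayed values are rounded, and all working math holds exact precision, and a single final rounding: four significant figures.
Convert: Hardness H = 32.96 HV × 9.807 MPa/HV = 323.2 MPa = 3.232e+08 Pa.
Convert: Pin diameter d = 3.944 mm = 0.003944 m. Contact area A = π·d²/4 = π·(0.003944 m)²/4 = 1.222e-05 m².
Convert: Depth limit h_lim = 1.346 mm = 0.001346 m.
Collected in SI base units: W = 26.97 N, H = 3.232e+08 Pa, K = 7.855e-05.
Allowed volume V_lim = h_lim·A = 0.001346 · 1.222e-05 = 1.644e-08 m³.
Sliding life L = V_lim·H/(K·W) = 1.644e-08 · 3.232e+08 / (7.855e-05 · 26.97) = 2509 m.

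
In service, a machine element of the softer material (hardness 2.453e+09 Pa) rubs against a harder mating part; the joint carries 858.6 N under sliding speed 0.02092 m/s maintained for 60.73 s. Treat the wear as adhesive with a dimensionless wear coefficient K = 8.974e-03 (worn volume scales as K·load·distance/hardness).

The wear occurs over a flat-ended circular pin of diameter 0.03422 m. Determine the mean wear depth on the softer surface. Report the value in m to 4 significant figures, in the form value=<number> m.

value=4.339e-06 m

Intermediate values are displayed rounded. All arithmetic runs at full float precision; a lone final rounding: 4 significant digits.
Convert: Distance L = v·t = 0.02092 m/s × 60.73 s = 1.270 m.
Convert: Contact area A = π·d²/4 = π·(0.03422 m)²/4 = 9.197e-04 m².
Working in SI base units: W = 858.6 N, H = 2.453e+09 Pa, K = 8.974e-03.
By Archard's law, V = K·W·L/H = 8.974e-03 · 858.6 · 1.270 / 2.453e+09 = 3.991e-09 m³.
Depth of wear h = V/A = 3.991e-09 / 9.197e-04 = 4.339e-06 m.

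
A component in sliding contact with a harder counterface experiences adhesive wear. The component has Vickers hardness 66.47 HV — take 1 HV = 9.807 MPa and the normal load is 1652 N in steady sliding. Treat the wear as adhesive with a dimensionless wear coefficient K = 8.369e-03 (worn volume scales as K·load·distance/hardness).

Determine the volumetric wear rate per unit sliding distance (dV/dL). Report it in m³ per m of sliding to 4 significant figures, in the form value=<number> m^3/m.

value=2.121e-08 m^3/m

The algebra keeps full float precision, and intermediate values appear rounded — a lone final rounding: four significant digits.
Hardness H = 66.47 HV × 9.807 MPa/HV = 651.9 MPa = 6.519e+08 Pa.
Restated in SI base units: W = 1652 N, H = 6.519e+08 Pa, K = 8.369e-03.
Rate of wear dV/dL = K·W/H (no L dependence): 8.369e-03 · 1652 / 6.519e+08 = 2.121e-08 m³/m.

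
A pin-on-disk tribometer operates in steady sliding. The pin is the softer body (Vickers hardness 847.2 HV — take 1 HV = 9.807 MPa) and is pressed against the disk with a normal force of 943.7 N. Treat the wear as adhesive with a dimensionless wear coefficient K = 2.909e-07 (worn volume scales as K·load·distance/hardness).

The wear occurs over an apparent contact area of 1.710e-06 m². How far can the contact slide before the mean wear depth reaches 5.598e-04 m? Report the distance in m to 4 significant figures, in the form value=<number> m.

value=2.897e+04 m

The intermediates are displayed rounded. Every step carries full precision, and rounded once at the end: four significant digits.
Convert: Hardness H = 847.2 HV × 9.807 MPa/HV = 8308 MPa = 8.308e+09 Pa.
SI base units throughout: W = 943.7 N, H = 8.308e+09 Pa, K = 2.909e-07.
Permissible volume V_lim = h_lim·A = 5.598e-04 · 1.710e-06 = 9.573e-10 m³.
Inverting, life L = V_lim·H/(K·W) = 9.573e-10 · 8.308e+09 / (2.909e-07 · 943.7) = 2.897e+04 m.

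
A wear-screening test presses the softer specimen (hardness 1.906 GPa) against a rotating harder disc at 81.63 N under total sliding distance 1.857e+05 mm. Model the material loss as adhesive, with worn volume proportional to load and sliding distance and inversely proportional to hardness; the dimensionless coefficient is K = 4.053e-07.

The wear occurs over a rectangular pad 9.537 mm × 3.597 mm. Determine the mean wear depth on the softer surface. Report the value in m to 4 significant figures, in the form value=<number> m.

All arithmetic maintains full float precision. Quoted intermediates are rounded; one final rounding: four significant digits.
Distance covered L = 1.857e+05 mm = 185.7 m.
Hardness H = 1.906 GPa = 1.906e+09 Pa.
Pad sides 9.537 mm × 3.597 mm = 0.009537 m × 0.003597 m. Contact area A = 0.009537 m × 0.003597 m = 3.430e-05 m².
In SI base units: W = 81.63 N, H = 1.906e+09 Pa, K = 4.053e-07.
The Archard volume V = K·W·L/H = 4.053e-07 · 81.63 · 185.7 / 1.906e+09 = 3.223e-12 m³.
Wear depth h = V/A = 3.223e-12 / 3.430e-05 = 9.396e-08 m.

value=9.396e-08 m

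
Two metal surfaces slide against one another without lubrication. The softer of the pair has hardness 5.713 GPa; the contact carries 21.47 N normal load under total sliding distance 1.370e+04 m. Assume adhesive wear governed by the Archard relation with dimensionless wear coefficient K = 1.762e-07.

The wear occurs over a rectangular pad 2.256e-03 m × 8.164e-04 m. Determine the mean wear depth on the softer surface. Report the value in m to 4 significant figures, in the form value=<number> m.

value=4.926e-06 m

Every step runs at exact precision. Intermediates appear rounded. Rounded just once, at 4 significant figures.
Convert: Hardness H = 5.713 GPa = 5.713e+09 Pa.
Convert: Contact area A = 2.256e-03 m × 8.164e-04 m = 1.842e-06 m².
As SI base values: W = 21.47 N, H = 5.713e+09 Pa, K = 1.762e-07.
Apply Archard: V = K·W·L/H = 1.762e-07 · 21.47 · 1.370e+04 / 5.713e+09 = 9.072e-12 m³.
Wear depth h = V/A = 9.072e-12 / 1.842e-06 = 4.926e-06 m.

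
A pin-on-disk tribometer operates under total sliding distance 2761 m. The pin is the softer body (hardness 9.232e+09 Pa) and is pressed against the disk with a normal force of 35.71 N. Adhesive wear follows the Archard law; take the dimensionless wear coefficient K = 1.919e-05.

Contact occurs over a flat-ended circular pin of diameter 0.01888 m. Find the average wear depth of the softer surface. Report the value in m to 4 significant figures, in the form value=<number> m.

All working math maintains full float precision; the intermediates are shown rounded — a single final rounding, at 4 significant digits.
Contact area A = π·d²/4 = π·(0.01888 m)²/4 = 2.800e-04 m².
In SI base units: W = 35.71 N, H = 9.232e+09 Pa, K = 1.919e-05.
By Archard's law, V = K·W·L/H = 1.919e-05 · 35.71 · 2761 / 9.232e+09 = 2.049e-10 m³.
Mean wear depth h = V/A = 2.049e-10 / 2.800e-04 = 7.321e-07 m.

value=7.321e-07 m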